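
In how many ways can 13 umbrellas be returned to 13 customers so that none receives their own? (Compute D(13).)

D(n) = (n-1)(D(n-1) + D(n-2)), D(0)=1, D(1)=0.
D(2) = 1 x (0 + 1) = 1
D(3) = 2 x (1 + 0) = 2
D(4) = 3 x (2 + 1) = 9
D(5) = 4 x (9 + 2) = 44
D(6) = 5 x (44 + 9) = 265
D(7) = 6 x (265 + 44) = 1854
D(8) = 7 x (1854 + 265) = 14833
D(9) = 8 x (14833 + 1854) = 133496
D(10) = 9 x (133496 + 14833) = 1334961
D(11) = 10 x (1334961 + 133496) = 14684570
D(12) = 11 x (14684570 + 1334961) = 176214841
D(13) = 12 x (D(12) + D(11)) = 12 x (176214841 + 14684570)

Final answer: D(13) = 2290792932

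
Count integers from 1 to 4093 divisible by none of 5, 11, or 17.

|div by 5|=818, |div by 11|=372, |div by 17|=240.
|div by 5&11|=74, |div by 5&17|=48, |div by 11&17|=21, |div by all|=4.
By inclusion-exclusion, divisible by at least one: 818+372+240-74-48-21+4 = 1291.
Not divisible by any: 4093 - 1291.

Final answer: 2802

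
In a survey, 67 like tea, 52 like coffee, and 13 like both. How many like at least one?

|A union B| = |A| + |B| - |A intersect B| = 67 + 52 - 13.

Final answer: 106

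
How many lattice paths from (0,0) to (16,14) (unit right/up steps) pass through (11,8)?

Paths (0,0)->(11,8): C(19,8) = 75582.
Paths (11,8)->(16,14): C(11,6) = 462.
By multiplication principle: 75582 x 462.

Final answer: 34918884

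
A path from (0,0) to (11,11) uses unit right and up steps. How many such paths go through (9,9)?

Paths (0,0)->(9,9): C(18,9) = 48620.
Paths (9,9)->(11,11): C(4,2) = 6.
By multiplication principle: 48620 x 6.

Final answer: 291720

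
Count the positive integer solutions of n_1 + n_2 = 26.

Substitute n'_i = n_i - 1 (so n'_i >= 0). Then sum n'_i = 26 - 2 = 24.
Stars and bars: C(24+2-1, 2-1) = C(25,1).

Final answer: C(25,1) = 25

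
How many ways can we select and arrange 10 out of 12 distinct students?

P(12,10) = 12!/(12-10)! = 12!/2!.

Final answer: P(12,10) = 239500800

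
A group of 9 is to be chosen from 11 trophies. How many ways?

C(11,9) = 11!/(9! x 2!).

Final answer: \binom{11}{9} = 55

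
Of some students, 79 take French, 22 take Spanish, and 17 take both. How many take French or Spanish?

|A union B| = |A| + |B| - |A intersect B| = 79 + 22 - 17.

Final answer: 84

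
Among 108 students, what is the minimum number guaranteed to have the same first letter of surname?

There are 26 possible values for first letter of surname. With 108 students and 26 categories, by pigeonhole: ceiling(108/26).

Final answer: 5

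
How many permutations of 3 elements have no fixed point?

D(n) = (n-1)(D(n-1) + D(n-2)), D(0)=1, D(1)=0.
D(2) = 1 x (0 + 1) = 1
D(3) = 2 x (D(2) + D(1)) = 2 x (1 + 0)

Final answer: D(3) = 2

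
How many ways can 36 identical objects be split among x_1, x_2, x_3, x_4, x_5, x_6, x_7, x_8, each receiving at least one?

Substitute x'_i = x_i - 1 (so x'_i >= 0). Then sum x'_i = 36 - 8 = 28.
Stars and bars: C(28+8-1, 8-1) = C(35,7).

Final answer: C(35,7) = 6724520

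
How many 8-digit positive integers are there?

The leading digit cannot be 0 (9 options); the other 7 digits can be anything (10 options each).
Total: 9 x 10^7.

Final answer: 90000000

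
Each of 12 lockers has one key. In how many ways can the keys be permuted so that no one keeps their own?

D(n) = (n-1)(D(n-1) + D(n-2)), D(0)=1, D(1)=0.
D(2) = 1 x (0 + 1) = 1
D(3) = 2 x (1 + 0) = 2
D(4) = 3 x (2 + 1) = 9
D(5) = 4 x (9 + 2) = 44
D(6) = 5 x (44 + 9) = 265
D(7) = 6 x (265 + 44) = 1854
D(8) = 7 x (1854 + 265) = 14833
D(9) = 8 x (14833 + 1854) = 133496
D(10) = 9 x (133496 + 14833) = 1334961
D(11) = 10 x (1334961 + 133496) = 14684570
D(12) = 11 x (D(11) + D(10)) = 11 x (14684570 + 1334961)

Final answer: D(12) = 176214841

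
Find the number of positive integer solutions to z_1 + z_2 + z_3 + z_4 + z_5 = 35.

Substitute z'_i = z_i - 1 (so z'_i >= 0). Then sum z'_i = 35 - 5 = 30.
Stars and bars: C(30+5-1, 5-1) = C(34,4).

Final answer: C(34,4) = 46376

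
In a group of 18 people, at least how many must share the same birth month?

There are 12 possible values for birth month. With 18 people and 12 categories, by pigeonhole: ceiling(18/12).

Final answer: 2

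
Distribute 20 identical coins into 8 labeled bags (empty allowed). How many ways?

Stars and bars: C(n+k-1, k-1) = C(27,7).

Final answer: C(27,7) = 888030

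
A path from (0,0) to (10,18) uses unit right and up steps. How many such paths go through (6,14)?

Paths (0,0)->(6,14): C(20,14) = 38760.
Paths (6,14)->(10,18): C(8,4) = 70.
By multiplication principle: 38760 x 70.

Final answer: 2713200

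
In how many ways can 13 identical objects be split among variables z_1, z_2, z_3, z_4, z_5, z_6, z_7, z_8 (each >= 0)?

Stars and bars with 13 stars and 7 bars:
C(13+8-1, 8-1) = C(20,7).

Final answer: C(20,7) = 77520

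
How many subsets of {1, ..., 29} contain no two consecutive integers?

Let a(n) count such subsets of {1, ..., n}. Either n is excluded (a(n-1) ways) or n is included, forcing n-1 out (a(n-2) ways), so a(n) = a(n-1) + a(n-2) with a(1)=2, a(2)=3.
Iterating the recurrence: a(1)=2, a(2)=3, a(3)=5, a(4)=8, a(5)=13, a(6)=21, a(7)=34, a(8)=55, a(9)=89, a(10)=144, a(11)=233, a(12)=377, a(13)=610, a(14)=987, a(15)=1597, a(16)=2584, a(17)=4181, a(18)=6765, a(19)=10946, a(20)=17711, a(21)=28657, a(22)=46368, a(23)=75025, a(24)=121393, a(25)=196418, a(26)=317811, a(27)=514229, a(28)=832040, a(29)=1346269.

Final answer: 1346269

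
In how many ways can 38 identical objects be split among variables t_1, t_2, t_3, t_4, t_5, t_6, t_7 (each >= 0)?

Stars and bars with 38 stars and 6 bars:
C(38+7-1, 7-1) = C(44,6).

Final answer: C(44,6) = 7059052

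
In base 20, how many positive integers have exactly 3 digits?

These are the integers in [20^2, 20^3), so the count is 20^3 - 20^2 = 19 x 20^2.

Final answer: 7600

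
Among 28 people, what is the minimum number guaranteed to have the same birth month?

There are 12 possible values for birth month. With 28 people and 12 categories, by pigeonhole: ceiling(28/12).

Final answer: 3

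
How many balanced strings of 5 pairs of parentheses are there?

This is counted by the nth Catalan number C_n. Here n = 5 (pairs).
C_n = C(2n,n)/(n+1), so C_{5} = C(10,5)/6 = 252/6.

Final answer: C_{5} = 42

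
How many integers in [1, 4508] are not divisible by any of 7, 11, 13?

|div by 7|=644, |div by 11|=409, |div by 13|=346.
|div by 7&11|=58, |div by 7&13|=49, |div by 11&13|=31, |div by all|=4.
By inclusion-exclusion, divisible by at least one: 644+409+346-58-49-31+4 = 1265.
Not divisible by any: 4508 - 1265.

Final answer: 3243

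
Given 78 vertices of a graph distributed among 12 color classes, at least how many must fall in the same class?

By pigeonhole with 78 objects and 12 categories: ceiling(78/12).

Final answer: 7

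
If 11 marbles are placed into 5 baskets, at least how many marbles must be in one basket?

By the pigeonhole principle: ceiling(11/5).

Final answer: 3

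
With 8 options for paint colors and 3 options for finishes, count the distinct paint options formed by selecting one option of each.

By the multiplication principle: 8 x 3.

Final answer: 24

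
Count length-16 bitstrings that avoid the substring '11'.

A valid string ends in 0 (append to any length-(n-1) valid string) or in 01 (append to any length-(n-2) valid string), so a(n) = a(n-1) + a(n-2) with a(1)=2, a(2)=3.
Computing successive values: a(1)=2, a(2)=3, a(3)=5, a(4)=8, a(5)=13, a(6)=21, a(7)=34, a(8)=55, a(9)=89, a(10)=144, a(11)=233, a(12)=377, a(13)=610, a(14)=987, a(15)=1597, a(16)=2584.

Final answer: 2584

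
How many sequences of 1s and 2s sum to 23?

Let f(n) count the ways. The last step is size 1 or 2, so f(n) = f(n-1) + f(n-2) with f(1)=1, f(2)=2.
Iterating the recurrence: f(1)=1, f(2)=2, f(3)=3, f(4)=5, f(5)=8, f(6)=13, f(7)=21, f(8)=34, f(9)=55, f(10)=89, f(11)=144, f(12)=233, f(13)=377, f(14)=610, f(15)=987, f(16)=1597, f(17)=2584, f(18)=4181, f(19)=6765, f(20)=10946, f(21)=17711, f(22)=28657, f(23)=46368.

Final answer: 46368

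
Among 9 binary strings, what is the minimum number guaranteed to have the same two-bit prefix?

There are 4 possible values for two-bit prefix. With 9 binary strings and 4 categories, by pigeonhole: ceiling(9/4).

Final answer: 3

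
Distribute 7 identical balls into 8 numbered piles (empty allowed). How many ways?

Stars and bars: C(n+k-1, k-1) = C(14,7).

Final answer: C(14,7) = 3432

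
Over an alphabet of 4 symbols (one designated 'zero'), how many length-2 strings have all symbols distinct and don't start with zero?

The leading digit has 3 choices (anything but zero); the next has 3 (anything but the first), then 2, and so on, one fewer each time.
Total: 3 x 3.

Final answer: 9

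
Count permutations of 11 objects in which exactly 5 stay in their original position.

Choose which 5 elements are fixed: C(11,5) = 462.
Derange the remaining 6 using D(j) = (j-1)(D(j-1) + D(j-2)), D(0)=1, D(1)=0: D(2)=1, D(3)=2, D(4)=9, D(5)=44, D(6)=265.
Total: 462 x 265.

Final answer: C(11,5) D(6) = 122430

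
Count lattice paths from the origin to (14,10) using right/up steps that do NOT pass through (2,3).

Total paths to (14,10): C(24,10) = 1961256.
Paths through (2,3): C(5,3) x C(19,7) = 503880.
Avoiding (2,3): 1961256 - 503880.

Final answer: 1457376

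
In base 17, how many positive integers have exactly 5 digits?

In base 17, the leading digit has 16 choices (1..16); each of the remaining 4 digits has 17 choices.
Total: 16 x 17^4.

Final answer: 1336336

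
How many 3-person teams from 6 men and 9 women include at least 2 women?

Sum over valid woman counts:
C(9,2)C(6,1) = 216
C(9,3)C(6,0) = 84
Total: 216 + 84.

Final answer: 300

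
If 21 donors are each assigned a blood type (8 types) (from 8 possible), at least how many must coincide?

There are 8 possible values for blood type (8 types). With 21 donors and 8 categories, by pigeonhole: ceiling(21/8).

Final answer: 3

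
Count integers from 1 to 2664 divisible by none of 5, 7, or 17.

|div by 5|=532, |div by 7|=380, |div by 17|=156.
|div by 5&7|=76, |div by 5&17|=31, |div by 7&17|=22, |div by all|=4.
By inclusion-exclusion, divisible by at least one: 532+380+156-76-31-22+4 = 943.
Not divisible by any: 2664 - 943.

Final answer: 1721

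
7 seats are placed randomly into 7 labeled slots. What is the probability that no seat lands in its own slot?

Use the recurrence D(n) = (n-1)(D(n-1) + D(n-2)) with D(0)=1, D(1)=0.
Building up: D(2)=1, D(3)=2, D(4)=9, D(5)=44, D(6)=265, D(7)=1854.
Total arrangements: 7! = 5040.
Probability = D(7)/7! = 103/280.

Final answer: D(7)/7! = 1854/5040 = 0.367857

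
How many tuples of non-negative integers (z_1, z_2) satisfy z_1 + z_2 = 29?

Stars and bars with 29 stars and 1 bars:
C(29+2-1, 2-1) = C(30,1).

Final answer: C(30,1) = 30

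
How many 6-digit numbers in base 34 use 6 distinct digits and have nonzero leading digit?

The leading digit has 33 choices (anything but zero); the next has 33 (anything but the first), then 32, and so on, one fewer each time.
Total: 33 x 33 x 32 x 31 x 30 x 29.

Final answer: 939850560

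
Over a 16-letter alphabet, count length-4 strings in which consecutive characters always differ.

Let g(n) count such strings. g(1) = 16, and each valid string of length n-1 extends in 15 ways (any symbol but the last), so g(n) = 15 g(n-1).
Total: g(4) = 16 x 15^3.

Final answer: 16 x 15^{3} = 54000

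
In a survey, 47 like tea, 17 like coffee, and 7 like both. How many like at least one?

|A union B| = |A| + |B| - |A intersect B| = 47 + 17 - 7.

Final answer: 57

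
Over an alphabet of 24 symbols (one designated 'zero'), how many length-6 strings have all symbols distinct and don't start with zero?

The leading digit has 23 choices (anything but zero); the next has 23 (anything but the first), then 22, and so on, one fewer each time.
Total: 23 x 23 x 22 x 21 x 20 x 19.

Final answer: 92871240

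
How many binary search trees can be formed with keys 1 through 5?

The structures are counted by the Catalan number C_n. Here n = 5.
C_n = (2n)!/(n!(n+1)!), so C_{5} = 10!/(5! x 6!) = C(10,5)/6 = 252/6.

Final answer: C_{5} = 42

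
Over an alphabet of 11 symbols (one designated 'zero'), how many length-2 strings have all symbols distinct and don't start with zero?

First digit: 10 (nonzero). Second: 10 (not first). Third: 9, etc.
Total: 10 x 10.

Final answer: 100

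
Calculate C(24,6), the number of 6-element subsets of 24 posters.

C(24,6) = 24!/(6! x (24-6)!).

Final answer: C(24,6) = 134596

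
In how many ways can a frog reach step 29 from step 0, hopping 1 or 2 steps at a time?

Condition on the final move: it is a 1-step (f(n-1) ways to get there) or a 2-step (f(n-2) ways), so f(n) = f(n-1) + f(n-2), with f(1)=1, f(2)=2.
Computing successive values: f(1)=1, f(2)=2, f(3)=3, f(4)=5, f(5)=8, f(6)=13, f(7)=21, f(8)=34, f(9)=55, f(10)=89, f(11)=144, f(12)=233, f(13)=377, f(14)=610, f(15)=987, f(16)=1597, f(17)=2584, f(18)=4181, f(19)=6765, f(20)=10946, f(21)=17711, f(22)=28657, f(23)=46368, f(24)=75025, f(25)=121393, f(26)=196418, f(27)=317811, f(28)=514229, f(29)=832040.

Final answer: 832040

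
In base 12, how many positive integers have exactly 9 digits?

These are the integers in [12^8, 12^9), so the count is 12^9 - 12^8 = 11 x 12^8.

Final answer: 4729798656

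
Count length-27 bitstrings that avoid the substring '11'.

Let a(n) count valid strings. If the last bit is 0 the prefix is any valid string of length n-1; if it is 1 the string must end in 01 with a valid prefix of length n-2. So a(n) = a(n-1) + a(n-2), a(1)=2, a(2)=3.
Building up term by term: a(1)=2, a(2)=3, a(3)=5, a(4)=8, a(5)=13, a(6)=21, a(7)=34, a(8)=55, a(9)=89, a(10)=144, a(11)=233, a(12)=377, a(13)=610, a(14)=987, a(15)=1597, a(16)=2584, a(17)=4181, a(18)=6765, a(19)=10946, a(20)=17711, a(21)=28657, a(22)=46368, a(23)=75025, a(24)=121393, a(25)=196418, a(26)=317811, a(27)=514229.

Final answer: 514229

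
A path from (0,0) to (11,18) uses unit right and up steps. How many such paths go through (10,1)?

Paths (0,0)->(10,1): C(11,1) = 11.
Paths (10,1)->(11,18): C(18,17) = 18.
By multiplication principle: 11 x 18.

Final answer: 198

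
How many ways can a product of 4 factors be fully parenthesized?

This is a standard Catalan-number count: the answer is C_n. Here n = 4 - 1 = 3.
C_n = C(2n,n)/(n+1), so C_{3} = C(6,3)/4 = 20/4.

Final answer: C_{3} = 5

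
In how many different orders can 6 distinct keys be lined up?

The number of ways to arrange 6 distinct objects is 6!.

Final answer: 6! = 720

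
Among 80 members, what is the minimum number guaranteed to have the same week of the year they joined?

There are 52 possible values for week of the year they joined. With 80 members and 52 categories, by pigeonhole: ceiling(80/52).

Final answer: 2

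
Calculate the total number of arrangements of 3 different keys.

The number of ways to arrange 3 distinct objects is 3!.

Final answer: 3! = 6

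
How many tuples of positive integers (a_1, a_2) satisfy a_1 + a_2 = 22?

Substitute a'_i = a_i - 1 (so a'_i >= 0). Then sum a'_i = 22 - 2 = 20.
Stars and bars: C(20+2-1, 2-1) = C(21,1).

Final answer: C(21,1) = 21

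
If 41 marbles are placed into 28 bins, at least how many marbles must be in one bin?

By the pigeonhole principle: ceiling(41/28).

Final answer: 2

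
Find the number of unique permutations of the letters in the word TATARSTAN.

Letters (A:3, N:1, R:1, S:1, T:3). Total letters: 9.
Permutations = 9!/(3! x 3!).

Final answer: 10080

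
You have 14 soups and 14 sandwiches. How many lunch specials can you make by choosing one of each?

By the multiplication principle: 14 x 14.

Final answer: 196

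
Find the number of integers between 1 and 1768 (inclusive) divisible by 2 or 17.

Multiples of 2: 884. Multiples of 17: 104. Of both (lcm=34): 52.
By inclusion-exclusion: 884 + 104 - 52.

Final answer: 936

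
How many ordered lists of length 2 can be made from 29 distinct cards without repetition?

P(29,2) = 29!/(29-2)! = 29!/27!.

Final answer: P(29,2) = 812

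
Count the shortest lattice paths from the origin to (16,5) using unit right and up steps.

Each path has 16 right steps and 5 up steps in some order (21 steps total).
Choose which 5 of the 21 steps are up: C(21,5).

Final answer: C(21,5) = 20349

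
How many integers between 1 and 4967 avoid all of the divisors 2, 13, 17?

|div by 2|=2483, |div by 13|=382, |div by 17|=292.
|div by 2&13|=191, |div by 2&17|=146, |div by 13&17|=22, |div by all|=11.
By inclusion-exclusion, divisible by at least one: 2483+382+292-191-146-22+11 = 2809.
Not divisible by any: 4967 - 2809.

Final answer: 2158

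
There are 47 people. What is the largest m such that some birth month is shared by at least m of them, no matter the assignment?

There are 12 possible values for birth month. With 47 people and 12 categories, by pigeonhole: ceiling(47/12).

Final answer: 4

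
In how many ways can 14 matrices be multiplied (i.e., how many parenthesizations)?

The structures are counted by the Catalan number C_n. Here n = 14 - 1 = 13.
C_n = (2n)!/(n!(n+1)!), so C_{13} = 26!/(13! x 14!) = C(26,13)/14 = 10400600/14.

Final answer: C_{13} = 742900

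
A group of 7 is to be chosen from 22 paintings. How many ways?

C(22,7) = 22!/(7! x (22-7)!).

Final answer: C(22,7) = 170544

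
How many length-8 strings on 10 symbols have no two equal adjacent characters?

First character: 10 choices. Each subsequent: 9 choices (must differ from the previous one).
Total: 10 x 9^7.

Final answer: 10 x 9^{7} = 47829690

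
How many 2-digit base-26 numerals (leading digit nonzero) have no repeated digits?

The leading digit has 25 choices (anything but zero); the next has 25 (anything but the first), then 24, and so on, one fewer each time.
Total: 25 x 25.

Final answer: 625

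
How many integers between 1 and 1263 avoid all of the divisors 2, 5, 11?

|div by 2|=631, |div by 5|=252, |div by 11|=114.
|div by 2&5|=126, |div by 2&11|=57, |div by 5&11|=22, |div by all|=11.
By inclusion-exclusion, divisible by at least one: 631+252+114-126-57-22+11 = 803.
Not divisible by any: 1263 - 803.

Final answer: 460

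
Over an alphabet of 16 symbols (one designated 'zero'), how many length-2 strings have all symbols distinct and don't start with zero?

The leading digit has 15 choices (anything but zero); the next has 15 (anything but the first), then 14, and so on, one fewer each time.
Total: 15 x 15.

Final answer: 225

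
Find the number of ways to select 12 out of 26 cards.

C(26,12) = 26!/(12! x 14!).

Final answer: \binom{26}{12} = 9657700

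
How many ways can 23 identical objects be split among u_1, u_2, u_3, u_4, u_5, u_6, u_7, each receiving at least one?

Substitute u'_i = u_i - 1 (so u'_i >= 0). Then sum u'_i = 23 - 7 = 16.
Stars and bars: C(16+7-1, 7-1) = C(22,6).

Final answer: C(22,6) = 74613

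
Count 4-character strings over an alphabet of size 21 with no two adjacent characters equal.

First character: 21 choices. Each subsequent: 20 choices (must differ from the previous one).
Total: 21 x 20^3.

Final answer: 21 x 20^{3} = 168000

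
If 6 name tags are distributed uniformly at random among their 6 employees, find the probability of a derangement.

D(n) = (n-1)(D(n-1) + D(n-2)), D(0)=1, D(1)=0.
Building up: D(2)=1, D(3)=2, D(4)=9, D(5)=44, D(6)=265.
Total arrangements: 6! = 720.
Probability = D(6)/6! = 53/144.

Final answer: D(6)/6! = 265/720 = 0.368056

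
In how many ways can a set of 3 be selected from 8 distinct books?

C(8,3) = 8!/(3! x (8-3)!).

Final answer: C(8,3) = 56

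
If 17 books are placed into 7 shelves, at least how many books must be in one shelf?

By the pigeonhole principle: ceiling(17/7).

Final answer: 3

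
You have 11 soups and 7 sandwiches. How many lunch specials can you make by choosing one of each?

By the multiplication principle: 11 x 7.

Final answer: 77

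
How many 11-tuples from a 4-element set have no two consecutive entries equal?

Let g(n) count such strings. g(1) = 4, and each valid string of length n-1 extends in 3 ways (any symbol but the last), so g(n) = 3 g(n-1).
Total: g(11) = 4 x 3^10.

Final answer: 4 x 3^{10} = 236196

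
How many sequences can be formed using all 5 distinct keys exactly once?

The number of ways to arrange 5 distinct objects is 5!.

Final answer: 5! = 120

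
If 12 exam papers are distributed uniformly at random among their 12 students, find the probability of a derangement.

Use the recurrence D(n) = (n-1)(D(n-1) + D(n-2)) with D(0)=1, D(1)=0.
Building up: D(2)=1, D(3)=2, D(4)=9, D(5)=44, D(6)=265, D(7)=1854, D(8)=14833, D(9)=133496, D(10)=1334961, D(11)=14684570, D(12)=176214841.
Total arrangements: 12! = 479001600.
Probability = D(12)/12! = 16019531/43545600.

Final answer: D(12)/12! = 176214841/479001600 = 0.367879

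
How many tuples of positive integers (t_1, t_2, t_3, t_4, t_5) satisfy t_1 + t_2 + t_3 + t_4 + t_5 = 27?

Substitute t'_i = t_i - 1 (so t'_i >= 0). Then sum t'_i = 27 - 5 = 22.
Stars and bars: C(22+5-1, 5-1) = C(26,4).

Final answer: C(26,4) = 14950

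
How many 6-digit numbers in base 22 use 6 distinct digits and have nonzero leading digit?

The leading digit has 21 choices (anything but zero); the next has 21 (anything but the first), then 20, and so on, one fewer each time.
Total: 21 x 21 x 20 x 19 x 18 x 17.

Final answer: 51279480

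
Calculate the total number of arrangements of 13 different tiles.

The number of ways to arrange 13 distinct objects is 13!.

Final answer: 13! = 6227020800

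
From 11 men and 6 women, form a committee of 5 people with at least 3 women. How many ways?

Sum over valid woman counts:
C(6,3)C(11,2) = 1100
C(6,4)C(11,1) = 165
C(6,5)C(11,0) = 6
Total: 1100 + 165 + 6.

Final answer: 1271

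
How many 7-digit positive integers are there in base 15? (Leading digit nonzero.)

Leading digit: 14 options (nonzero). Other 6 digit(s): 15 options each.
Total: 14 x 15^6.

Final answer: 159468750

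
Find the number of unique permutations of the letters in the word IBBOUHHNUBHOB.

Letters (B:4, H:3, I:1, N:1, O:2, U:2). Total letters: 13.
Permutations = 13!/(4! x 3! x 2! x 2!).

Final answer: 10810800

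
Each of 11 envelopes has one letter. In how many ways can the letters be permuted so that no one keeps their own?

Use the recurrence D(n) = (n-1)(D(n-1) + D(n-2)) with D(0)=1, D(1)=0.
D(2) = 1 x (0 + 1) = 1
D(3) = 2 x (1 + 0) = 2
D(4) = 3 x (2 + 1) = 9
D(5) = 4 x (9 + 2) = 44
D(6) = 5 x (44 + 9) = 265
D(7) = 6 x (265 + 44) = 1854
D(8) = 7 x (1854 + 265) = 14833
D(9) = 8 x (14833 + 1854) = 133496
D(10) = 9 x (133496 + 14833) = 1334961
D(11) = 10 x (D(10) + D(9)) = 10 x (1334961 + 133496)

Final answer: D(11) = 14684570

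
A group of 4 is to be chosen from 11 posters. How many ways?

C(11,4) = 11!/(4! x (11-4)!).

Final answer: C(11,4) = 330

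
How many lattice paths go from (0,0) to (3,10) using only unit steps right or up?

Each path has 3 right steps and 10 up steps in some order (13 steps total).
Choose which 10 of the 13 steps are up: C(13,10).

Final answer: C(13,10) = 286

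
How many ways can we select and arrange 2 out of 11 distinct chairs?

P(11,2) = 11!/(11-2)! = 11!/9!.

Final answer: P(11,2) = 110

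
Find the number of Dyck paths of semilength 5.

Total monotonic paths to (5,5): C(10,5) = 252.
A path is bad iff it touches y = x + 1; reflecting its initial segment maps bad paths bijectively onto all paths to (4,6), of which there are C(10,6) = 210.
Valid Dyck paths: 252 - 210.
(This is the Catalan number C_{5}.)

Final answer: C_{5} = 42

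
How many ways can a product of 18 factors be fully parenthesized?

This is counted by the nth Catalan number C_n. Here n = 18 - 1 = 17.
C_n = C(2n,n) - C(2n,n+1), so C_{17} = C(34,17) - C(34,18) = 2333606220 - 2203961430.

Final answer: C_{17} = 129644790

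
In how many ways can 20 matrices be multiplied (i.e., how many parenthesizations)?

This is a standard Catalan-number count: the answer is C_n. Here n = 20 - 1 = 19.
C_n = (2n)!/(n!(n+1)!), so C_{19} = 38!/(19! x 20!) = C(38,19)/20 = 35345263800/20.

Final answer: C_{19} = 1767263190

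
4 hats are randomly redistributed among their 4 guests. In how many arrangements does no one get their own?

Derangements satisfy D(n) = (n-1)(D(n-1) + D(n-2)), starting from D(0)=1, D(1)=0.
D(2) = 1 x (0 + 1) = 1
D(3) = 2 x (1 + 0) = 2
D(4) = 3 x (D(3) + D(2)) = 3 x (2 + 1)

Final answer: D(4) = 9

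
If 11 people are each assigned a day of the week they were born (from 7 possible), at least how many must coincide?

There are 7 possible values for day of the week they were born. With 11 people and 7 categories, by pigeonhole: ceiling(11/7).

Final answer: 2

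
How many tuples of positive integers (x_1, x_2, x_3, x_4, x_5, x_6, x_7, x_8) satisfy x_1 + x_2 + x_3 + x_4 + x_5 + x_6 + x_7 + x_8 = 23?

Substitute x'_i = x_i - 1 (so x'_i >= 0). Then sum x'_i = 23 - 8 = 15.
Stars and bars: C(15+8-1, 8-1) = C(22,7).

Final answer: C(22,7) = 170544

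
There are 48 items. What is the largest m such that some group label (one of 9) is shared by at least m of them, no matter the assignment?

There are 9 possible values for group label (one of 9). With 48 items and 9 categories, by pigeonhole: ceiling(48/9).

Final answer: 6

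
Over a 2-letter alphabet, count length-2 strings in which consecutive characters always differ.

First character: 2 choices. Each subsequent: 1 choices (must differ from the previous one).
Total: 2 x 1^1.

Final answer: 2 x 1^{1} = 2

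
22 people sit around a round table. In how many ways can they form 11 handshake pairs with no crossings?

This is a standard Catalan-number count: the answer is C_n. Here n = 22/2 = 11.
Using C_0 = 1 and C_(k+1) = C_k x 2(2k+1)/(k+2), build up term by term: C_1=1, C_2=2, C_3=5, C_4=14, C_5=42, C_6=132, C_7=429, C_8=1430, C_9=4862, C_10=16796, C_11=58786.

Final answer: C_{11} = 58786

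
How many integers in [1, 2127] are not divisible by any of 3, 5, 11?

|div by 3|=709, |div by 5|=425, |div by 11|=193.
|div by 3&5|=141, |div by 3&11|=64, |div by 5&11|=38, |div by all|=12.
By inclusion-exclusion, divisible by at least one: 709+425+193-141-64-38+12 = 1096.
Not divisible by any: 2127 - 1096.

Final answer: 1031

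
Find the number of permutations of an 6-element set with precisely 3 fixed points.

Choose which 3 elements are fixed: C(6,3) = 20.
Derange the remaining 3 using D(j) = (j-1)(D(j-1) + D(j-2)), D(0)=1, D(1)=0: D(2)=1, D(3)=2.
Total: 20 x 2.

Final answer: C(6,3) D(3) = 40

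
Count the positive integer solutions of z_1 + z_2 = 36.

Substitute z'_i = z_i - 1 (so z'_i >= 0). Then sum z'_i = 36 - 2 = 34.
Stars and bars: C(34+2-1, 2-1) = C(35,1).

Final answer: C(35,1) = 35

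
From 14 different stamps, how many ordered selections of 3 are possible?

P(14,3) = 14!/(14-3)! = 14!/11!.

Final answer: P(14,3) = 2184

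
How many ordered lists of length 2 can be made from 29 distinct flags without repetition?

P(29,2) = 29!/(29-2)! = 29!/27!.

Final answer: P(29,2) = 812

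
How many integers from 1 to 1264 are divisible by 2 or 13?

Multiples of 2: 632. Multiples of 13: 97. Of both (lcm=26): 48.
By inclusion-exclusion: 632 + 97 - 48.

Final answer: 681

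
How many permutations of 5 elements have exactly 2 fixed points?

Choose which 2 elements are fixed: C(5,2) = 10.
Derange the remaining 3 using D(j) = (j-1)(D(j-1) + D(j-2)), D(0)=1, D(1)=0: D(2)=1, D(3)=2.
Total: 10 x 2.

Final answer: C(5,2) D(3) = 20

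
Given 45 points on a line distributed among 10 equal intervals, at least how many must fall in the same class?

By pigeonhole with 45 objects and 10 categories: ceiling(45/10).

Final answer: 5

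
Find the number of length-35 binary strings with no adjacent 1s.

A valid string ends in 0 (append to any length-(n-1) valid string) or in 01 (append to any length-(n-2) valid string), so a(n) = a(n-1) + a(n-2) with a(1)=2, a(2)=3.
Building up term by term: a(1)=2, a(2)=3, a(3)=5, a(4)=8, a(5)=13, a(6)=21, a(7)=34, a(8)=55, a(9)=89, a(10)=144, a(11)=233, a(12)=377, a(13)=610, a(14)=987, a(15)=1597, a(16)=2584, a(17)=4181, a(18)=6765, a(19)=10946, a(20)=17711, a(21)=28657, a(22)=46368, a(23)=75025, a(24)=121393, a(25)=196418, a(26)=317811, a(27)=514229, a(28)=832040, a(29)=1346269, a(30)=2178309, a(31)=3524578, a(32)=5702887, a(33)=9227465, a(34)=14930352, a(35)=24157817.

Final answer: 24157817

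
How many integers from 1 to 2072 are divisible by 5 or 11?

Multiples of 5: 414. Multiples of 11: 188. Of both (lcm=55): 37.
By inclusion-exclusion: 414 + 188 - 37.

Final answer: 565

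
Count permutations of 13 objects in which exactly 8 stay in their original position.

Choose which 8 elements are fixed: C(13,8) = 1287.
Derange the remaining 5 using D(j) = (j-1)(D(j-1) + D(j-2)), D(0)=1, D(1)=0: D(2)=1, D(3)=2, D(4)=9, D(5)=44.
Total: 1287 x 44.

Final answer: C(13,8) D(5) = 56628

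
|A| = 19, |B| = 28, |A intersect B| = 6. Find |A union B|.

|A union B| = |A| + |B| - |A intersect B| = 19 + 28 - 6.

Final answer: 41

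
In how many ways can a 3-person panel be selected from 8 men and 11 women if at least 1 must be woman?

Sum over valid woman counts:
C(11,1)C(8,2) = 308
C(11,2)C(8,1) = 440
C(11,3)C(8,0) = 165
Total: 308 + 440 + 165.

Final answer: 913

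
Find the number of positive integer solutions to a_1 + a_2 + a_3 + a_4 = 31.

Substitute a'_i = a_i - 1 (so a'_i >= 0). Then sum a'_i = 31 - 4 = 27.
Stars and bars: C(27+4-1, 4-1) = C(30,3).

Final answer: C(30,3) = 4060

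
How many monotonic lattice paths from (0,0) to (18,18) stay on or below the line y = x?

Total monotonic paths to (18,18): C(36,18) = 9075135300.
Paths that cross above y=x (reflection bijection): C(36,19) = 8597496600.
Valid Dyck paths: 9075135300 - 8597496600.
(Check: C(36,18) - C(36,19) = C(36,18)/19, the Catalan number C_{18}.)

Final answer: C_{18} = 477638700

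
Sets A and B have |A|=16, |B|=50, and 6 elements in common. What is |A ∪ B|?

|A union B| = |A| + |B| - |A intersect B| = 16 + 50 - 6.

Final answer: 60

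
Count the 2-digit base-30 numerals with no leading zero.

In base 30, the leading digit has 29 choices (1..29); each of the remaining 1 digits has 30 choices.
Total: 29 x 30^1.

Final answer: 870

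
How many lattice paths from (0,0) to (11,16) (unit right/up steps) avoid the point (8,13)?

Total paths to (11,16): C(27,16) = 13037895.
Paths through (8,13): C(21,13) x C(6,3) = 4069800.
Avoiding (8,13): 13037895 - 4069800.

Final answer: 8968095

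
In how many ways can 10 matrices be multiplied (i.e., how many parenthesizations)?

This is a standard Catalan-number count: the answer is C_n. Here n = 10 - 1 = 9.
Using C_0 = 1 and C_(k+1) = C_k x 2(2k+1)/(k+2), build up term by term: C_1=1, C_2=2, C_3=5, C_4=14, C_5=42, C_6=132, C_7=429, C_8=1430, C_9=4862.

Final answer: C_{9} = 4862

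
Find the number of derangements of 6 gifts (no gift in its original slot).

Use the recurrence D(n) = (n-1)(D(n-1) + D(n-2)) with D(0)=1, D(1)=0.
D(2) = 1 x (0 + 1) = 1
D(3) = 2 x (1 + 0) = 2
D(4) = 3 x (2 + 1) = 9
D(5) = 4 x (9 + 2) = 44
D(6) = 5 x (D(5) + D(4)) = 5 x (44 + 9)

Final answer: D(6) = 265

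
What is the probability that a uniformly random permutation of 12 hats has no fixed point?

D(n) = (n-1)(D(n-1) + D(n-2)), D(0)=1, D(1)=0.
Building up: D(2)=1, D(3)=2, D(4)=9, D(5)=44, D(6)=265, D(7)=1854, D(8)=14833, D(9)=133496, D(10)=1334961, D(11)=14684570, D(12)=176214841.
Total arrangements: 12! = 479001600.
Probability = D(12)/12! = 16019531/43545600.

Final answer: D(12)/12! = 176214841/479001600 = 0.367879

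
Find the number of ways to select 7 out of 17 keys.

C(17,7) = 17!/(7! x (17-7)!).

Final answer: C(17,7) = 19448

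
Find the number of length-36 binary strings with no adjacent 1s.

A valid string ends in 0 (append to any length-(n-1) valid string) or in 01 (append to any length-(n-2) valid string), so a(n) = a(n-1) + a(n-2) with a(1)=2, a(2)=3.
Building up term by term: a(1)=2, a(2)=3, a(3)=5, a(4)=8, a(5)=13, a(6)=21, a(7)=34, a(8)=55, a(9)=89, a(10)=144, a(11)=233, a(12)=377, a(13)=610, a(14)=987, a(15)=1597, a(16)=2584, a(17)=4181, a(18)=6765, a(19)=10946, a(20)=17711, a(21)=28657, a(22)=46368, a(23)=75025, a(24)=121393, a(25)=196418, a(26)=317811, a(27)=514229, a(28)=832040, a(29)=1346269, a(30)=2178309, a(31)=3524578, a(32)=5702887, a(33)=9227465, a(34)=14930352, a(35)=24157817, a(36)=39088169.

Final answer: 39088169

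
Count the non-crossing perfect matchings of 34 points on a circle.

This is a standard Catalan-number count: the answer is C_n. Here n = 34/2 = 17.
Using C_0 = 1 and C_(k+1) = C_k x 2(2k+1)/(k+2), build up term by term: C_1=1, C_2=2, C_3=5, C_4=14, C_5=42, C_6=132, C_7=429, C_8=1430, C_9=4862, C_10=16796, C_11=58786, C_12=208012, C_13=742900, C_14=2674440, C_15=9694845, C_16=35357670, C_17=129644790.

Final answer: C_{17} = 129644790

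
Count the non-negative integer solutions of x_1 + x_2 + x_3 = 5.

Stars and bars with 5 stars and 2 bars:
C(5+3-1, 3-1) = C(7,2).

Final answer: C(7,2) = 21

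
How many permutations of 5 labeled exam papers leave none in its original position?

Derangements satisfy D(n) = (n-1)(D(n-1) + D(n-2)), starting from D(0)=1, D(1)=0.
D(2) = 1 x (0 + 1) = 1
D(3) = 2 x (1 + 0) = 2
D(4) = 3 x (2 + 1) = 9
D(5) = 4 x (D(4) + D(3)) = 4 x (9 + 2)

Final answer: D(5) = 44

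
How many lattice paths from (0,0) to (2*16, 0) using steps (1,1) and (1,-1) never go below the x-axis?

Total monotonic paths to (16,16): C(32,16) = 601080390.
Reflecting each bad path at its first crossing gives a bijection with paths to (15,17): C(32,17) = 565722720.
Valid Dyck paths: 601080390 - 565722720.
(This is the Catalan number C_{16}.)

Final answer: C_{16} = 35357670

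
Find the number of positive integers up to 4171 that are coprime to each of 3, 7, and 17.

|div by 3|=1390, |div by 7|=595, |div by 17|=245.
|div by 3&7|=198, |div by 3&17|=81, |div by 7&17|=35, |div by all|=11.
By inclusion-exclusion, divisible by at least one: 1390+595+245-198-81-35+11 = 1927.
Not divisible by any: 4171 - 1927.

Final answer: 2244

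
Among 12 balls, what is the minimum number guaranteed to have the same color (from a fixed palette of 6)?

There are 6 possible values for color (from a fixed palette of 6). With 12 balls and 6 categories, by pigeonhole: ceiling(12/6).

Final answer: 2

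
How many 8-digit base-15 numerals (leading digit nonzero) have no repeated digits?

First digit: 14 (nonzero). Second: 14 (not first). Third: 13, etc.
Total: 14 x 14 x 13 x 12 x 11 x 10 x 9 x 8.

Final answer: 242161920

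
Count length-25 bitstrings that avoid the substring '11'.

Let a(n) count valid strings. If the last bit is 0 the prefix is any valid string of length n-1; if it is 1 the string must end in 01 with a valid prefix of length n-2. So a(n) = a(n-1) + a(n-2), a(1)=2, a(2)=3.
Computing successive values: a(1)=2, a(2)=3, a(3)=5, a(4)=8, a(5)=13, a(6)=21, a(7)=34, a(8)=55, a(9)=89, a(10)=144, a(11)=233, a(12)=377, a(13)=610, a(14)=987, a(15)=1597, a(16)=2584, a(17)=4181, a(18)=6765, a(19)=10946, a(20)=17711, a(21)=28657, a(22)=46368, a(23)=75025, a(24)=121393, a(25)=196418.

Final answer: 196418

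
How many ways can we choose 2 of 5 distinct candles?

C(5,2) = 5!/(2! x (5-2)!).

Final answer: C(5,2) = 10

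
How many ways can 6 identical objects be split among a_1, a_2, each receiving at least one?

Substitute a'_i = a_i - 1 (so a'_i >= 0). Then sum a'_i = 6 - 2 = 4.
Stars and bars: C(4+2-1, 2-1) = C(5,1).

Final answer: C(5,1) = 5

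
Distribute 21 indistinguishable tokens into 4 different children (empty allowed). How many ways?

Stars and bars: C(n+k-1, k-1) = C(24,3).

Final answer: C(24,3) = 2024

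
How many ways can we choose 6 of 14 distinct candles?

C(14,6) = 14!/(6! x 8!).

Final answer: \binom{14}{6} = 3003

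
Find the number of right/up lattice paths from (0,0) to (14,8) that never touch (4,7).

Total paths to (14,8): C(22,8) = 319770.
Paths through (4,7): C(11,7) x C(11,1) = 3630.
Avoiding (4,7): 319770 - 3630.

Final answer: 316140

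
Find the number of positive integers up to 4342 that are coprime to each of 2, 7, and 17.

|div by 2|=2171, |div by 7|=620, |div by 17|=255.
|div by 2&7|=310, |div by 2&17|=127, |div by 7&17|=36, |div by all|=18.
By inclusion-exclusion, divisible by at least one: 2171+620+255-310-127-36+18 = 2591.
Not divisible by any: 4342 - 2591.

Final answer: 1751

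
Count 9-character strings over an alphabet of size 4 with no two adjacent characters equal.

Let g(n) count such strings. g(1) = 4, and each valid string of length n-1 extends in 3 ways (any symbol but the last), so g(n) = 3 g(n-1).
Total: g(9) = 4 x 3^8.

Final answer: 4 x 3^{8} = 26244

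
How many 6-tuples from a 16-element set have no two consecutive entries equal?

Let g(n) count such strings. g(1) = 16, and each valid string of length n-1 extends in 15 ways (any symbol but the last), so g(n) = 15 g(n-1).
Total: g(6) = 16 x 15^5.

Final answer: 16 x 15^{5} = 12150000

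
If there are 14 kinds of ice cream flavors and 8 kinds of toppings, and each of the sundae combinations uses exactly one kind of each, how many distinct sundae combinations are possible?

By the multiplication principle: 14 x 8.

Final answer: 112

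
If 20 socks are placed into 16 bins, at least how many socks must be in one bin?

By the pigeonhole principle: ceiling(20/16).

Final answer: 2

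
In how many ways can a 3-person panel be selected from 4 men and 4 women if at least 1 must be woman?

Sum over valid woman counts:
C(4,1)C(4,2) = 24
C(4,2)C(4,1) = 24
C(4,3)C(4,0) = 4
Total: 24 + 24 + 4.

Final answer: 52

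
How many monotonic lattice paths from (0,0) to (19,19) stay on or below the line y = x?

Total monotonic paths to (19,19): C(38,19) = 35345263800.
Reflecting each bad path at its first crossing gives a bijection with paths to (18,20): C(38,20) = 33578000610.
Valid Dyck paths: 35345263800 - 33578000610.
(Check: C(38,19) - C(38,20) = C(38,19)/20, the Catalan number C_{19}.)

Final answer: C_{19} = 1767263190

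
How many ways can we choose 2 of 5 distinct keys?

C(5,2) = 5!/(2! x (5-2)!).

Final answer: C(5,2) = 10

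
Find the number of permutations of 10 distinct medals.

The number of ways to arrange 10 distinct objects is 10!.

Final answer: 10! = 3628800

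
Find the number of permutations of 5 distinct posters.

The number of ways to arrange 5 distinct objects is 5!.

Final answer: 5! = 120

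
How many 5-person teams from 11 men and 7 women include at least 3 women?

Sum over valid woman counts:
C(7,3)C(11,2) = 1925
C(7,4)C(11,1) = 385
C(7,5)C(11,0) = 21
Total: 1925 + 385 + 21.

Final answer: 2331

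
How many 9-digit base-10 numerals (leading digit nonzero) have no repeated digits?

The leading digit has 9 choices (anything but zero); the next has 9 (anything but the first), then 8, and so on, one fewer each time.
Total: 9 x 9 x 8 x 7 x 6 x 5 x 4 x 3 x 2.

Final answer: 3265920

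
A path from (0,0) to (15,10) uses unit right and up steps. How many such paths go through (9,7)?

Paths (0,0)->(9,7): C(16,7) = 11440.
Paths (9,7)->(15,10): C(9,3) = 84.
By multiplication principle: 11440 x 84.

Final answer: 960960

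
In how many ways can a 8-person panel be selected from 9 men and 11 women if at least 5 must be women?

Sum over valid woman counts:
C(11,5)C(9,3) = 38808
C(11,6)C(9,2) = 16632
C(11,7)C(9,1) = 2970
C(11,8)C(9,0) = 165
Total: 38808 + 16632 + 2970 + 165.

Final answer: 58575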